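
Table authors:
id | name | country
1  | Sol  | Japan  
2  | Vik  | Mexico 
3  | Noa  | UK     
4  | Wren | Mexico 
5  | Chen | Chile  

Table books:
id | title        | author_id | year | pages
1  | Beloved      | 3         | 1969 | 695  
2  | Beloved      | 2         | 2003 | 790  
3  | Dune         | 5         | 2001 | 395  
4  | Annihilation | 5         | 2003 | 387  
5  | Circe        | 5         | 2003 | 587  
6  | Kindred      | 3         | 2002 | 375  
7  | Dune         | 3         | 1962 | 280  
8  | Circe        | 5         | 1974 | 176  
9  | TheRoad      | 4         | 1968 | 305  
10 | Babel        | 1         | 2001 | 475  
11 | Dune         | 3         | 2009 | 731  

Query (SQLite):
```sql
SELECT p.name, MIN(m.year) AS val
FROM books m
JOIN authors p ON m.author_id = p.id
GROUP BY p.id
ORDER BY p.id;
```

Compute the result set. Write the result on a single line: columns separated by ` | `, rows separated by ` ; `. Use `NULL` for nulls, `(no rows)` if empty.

Sol | 2001 ; Vik | 2003 ; Noa | 1962 ; Wren | 1968 ; Chen | 1974

Join each books row to its authors via author_id.
Group joined rows by authors.id; compute MIN(m.year) per group.
  1: ids {10} → MIN(m.year)=2001
  2: ids {2} → MIN(m.year)=2003
  3: ids {1, 6, 7, 11} → MIN(m.year)=1962
  4: ids {9} → MIN(m.year)=1968
  5: ids {3, 4, 5, 8} → MIN(m.year)=1974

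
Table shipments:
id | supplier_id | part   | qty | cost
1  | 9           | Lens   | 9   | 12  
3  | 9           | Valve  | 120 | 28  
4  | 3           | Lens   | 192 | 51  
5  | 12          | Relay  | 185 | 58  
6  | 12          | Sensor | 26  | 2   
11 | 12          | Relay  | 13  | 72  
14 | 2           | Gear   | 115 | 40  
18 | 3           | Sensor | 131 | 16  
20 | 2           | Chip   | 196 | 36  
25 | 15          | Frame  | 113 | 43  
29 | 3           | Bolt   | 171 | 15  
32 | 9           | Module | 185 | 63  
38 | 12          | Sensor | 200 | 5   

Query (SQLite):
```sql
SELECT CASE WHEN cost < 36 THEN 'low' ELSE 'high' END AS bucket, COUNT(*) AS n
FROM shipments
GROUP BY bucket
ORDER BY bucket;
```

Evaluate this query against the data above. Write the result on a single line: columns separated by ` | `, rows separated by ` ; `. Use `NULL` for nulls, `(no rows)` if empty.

Bucket rows by cost < 36 → 'low' else 'high'; count each bucket.

high | 7 ; low | 6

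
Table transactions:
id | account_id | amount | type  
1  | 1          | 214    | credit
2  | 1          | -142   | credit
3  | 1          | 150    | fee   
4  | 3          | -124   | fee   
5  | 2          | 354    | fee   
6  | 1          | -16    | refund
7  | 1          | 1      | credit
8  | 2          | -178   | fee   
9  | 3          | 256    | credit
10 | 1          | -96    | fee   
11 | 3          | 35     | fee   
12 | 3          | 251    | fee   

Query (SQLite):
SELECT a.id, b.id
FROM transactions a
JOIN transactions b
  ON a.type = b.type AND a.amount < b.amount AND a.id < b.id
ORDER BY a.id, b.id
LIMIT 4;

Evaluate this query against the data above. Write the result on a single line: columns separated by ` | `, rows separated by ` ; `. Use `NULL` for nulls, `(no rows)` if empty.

Pairs (a,b) with same type, a.amount < b.amount, a.id < b.id.
type groups: credit:{1,2,7,9} fee:{3,4,5,8,10,11,12} refund:{6}
Ordered by (a.id, b.id); first 4.

1 | 9 ; 2 | 7 ; 2 | 9 ; 3 | 5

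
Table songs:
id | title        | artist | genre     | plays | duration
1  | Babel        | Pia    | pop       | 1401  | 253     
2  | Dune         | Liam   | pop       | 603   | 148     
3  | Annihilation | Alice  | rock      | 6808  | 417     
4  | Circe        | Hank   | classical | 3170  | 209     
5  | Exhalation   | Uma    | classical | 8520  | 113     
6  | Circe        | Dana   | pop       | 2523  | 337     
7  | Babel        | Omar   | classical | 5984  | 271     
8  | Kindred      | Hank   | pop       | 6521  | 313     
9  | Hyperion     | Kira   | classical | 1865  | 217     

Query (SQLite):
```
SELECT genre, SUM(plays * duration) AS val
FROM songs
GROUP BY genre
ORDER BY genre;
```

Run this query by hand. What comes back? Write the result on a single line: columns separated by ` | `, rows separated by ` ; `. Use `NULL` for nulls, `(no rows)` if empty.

classical | 3651659 ; pop | 3335021 ; rock | 2838936

For each row compute plays * duration.
Group by genre; take SUM of the expression per group.
  classical: ids {4, 5, 7, 9} → SUM(plays * duration)=3651659
  pop: ids {1, 2, 6, 8} → SUM(plays * duration)=3335021
  rock: ids {3} → SUM(plays * duration)=2838936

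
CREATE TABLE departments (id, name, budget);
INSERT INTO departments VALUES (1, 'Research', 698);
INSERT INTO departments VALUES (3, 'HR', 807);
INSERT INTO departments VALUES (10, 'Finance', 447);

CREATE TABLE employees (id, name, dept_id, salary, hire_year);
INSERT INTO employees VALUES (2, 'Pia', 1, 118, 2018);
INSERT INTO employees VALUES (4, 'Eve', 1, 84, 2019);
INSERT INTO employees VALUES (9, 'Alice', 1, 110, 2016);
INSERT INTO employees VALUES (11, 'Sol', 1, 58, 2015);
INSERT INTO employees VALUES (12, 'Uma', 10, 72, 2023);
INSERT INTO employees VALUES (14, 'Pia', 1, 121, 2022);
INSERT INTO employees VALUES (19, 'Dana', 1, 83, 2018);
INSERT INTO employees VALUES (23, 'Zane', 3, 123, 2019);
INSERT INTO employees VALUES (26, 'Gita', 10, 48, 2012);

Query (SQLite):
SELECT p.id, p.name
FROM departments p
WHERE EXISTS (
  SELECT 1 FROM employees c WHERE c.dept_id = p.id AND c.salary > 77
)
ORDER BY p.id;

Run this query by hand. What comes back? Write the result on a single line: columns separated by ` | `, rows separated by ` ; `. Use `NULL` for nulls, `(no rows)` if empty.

For each departments row, check whether any employees with matching dept_id has salary > 77.
Keep rows where that is true.

1 | Research ; 3 | HR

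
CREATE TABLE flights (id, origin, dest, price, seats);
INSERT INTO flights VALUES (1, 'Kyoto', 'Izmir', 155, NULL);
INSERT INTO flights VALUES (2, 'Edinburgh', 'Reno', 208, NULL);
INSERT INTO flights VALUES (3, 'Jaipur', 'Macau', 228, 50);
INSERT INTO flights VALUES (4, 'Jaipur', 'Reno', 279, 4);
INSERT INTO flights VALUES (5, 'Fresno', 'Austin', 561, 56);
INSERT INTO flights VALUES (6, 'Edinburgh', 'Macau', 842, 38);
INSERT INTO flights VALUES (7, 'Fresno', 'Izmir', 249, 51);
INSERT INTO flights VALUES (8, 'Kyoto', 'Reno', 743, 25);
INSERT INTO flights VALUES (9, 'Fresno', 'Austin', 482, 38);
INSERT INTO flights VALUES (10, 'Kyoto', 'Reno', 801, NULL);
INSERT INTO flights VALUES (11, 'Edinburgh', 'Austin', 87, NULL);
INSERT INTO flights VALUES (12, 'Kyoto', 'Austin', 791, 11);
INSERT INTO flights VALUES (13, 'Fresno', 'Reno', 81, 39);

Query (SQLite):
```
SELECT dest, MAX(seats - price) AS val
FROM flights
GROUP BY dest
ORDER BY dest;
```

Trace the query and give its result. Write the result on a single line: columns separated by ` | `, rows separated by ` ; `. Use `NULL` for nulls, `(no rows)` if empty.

For each row compute seats - price.
Group by dest; take MAX of the expression per group.
  Austin: ids {5, 9, 11, 12} → MAX(seats - price)=-444
  Izmir: ids {1, 7} → MAX(seats - price)=-198
  Macau: ids {3, 6} → MAX(seats - price)=-178
  Reno: ids {2, 4, 8, 10, 13} → MAX(seats - price)=-42

Austin | -444 ; Izmir | -198 ; Macau | -178 ; Reno | -42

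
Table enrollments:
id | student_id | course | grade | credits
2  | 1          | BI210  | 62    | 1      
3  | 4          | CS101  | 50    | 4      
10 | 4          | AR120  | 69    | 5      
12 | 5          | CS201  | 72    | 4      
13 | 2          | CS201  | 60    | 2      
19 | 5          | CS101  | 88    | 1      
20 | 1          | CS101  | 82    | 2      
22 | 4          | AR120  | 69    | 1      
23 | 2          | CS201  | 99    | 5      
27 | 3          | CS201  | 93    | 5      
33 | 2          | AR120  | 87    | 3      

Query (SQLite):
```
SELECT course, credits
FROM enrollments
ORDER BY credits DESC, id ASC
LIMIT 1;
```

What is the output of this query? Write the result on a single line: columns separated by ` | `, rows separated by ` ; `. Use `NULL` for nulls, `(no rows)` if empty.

AR120 | 5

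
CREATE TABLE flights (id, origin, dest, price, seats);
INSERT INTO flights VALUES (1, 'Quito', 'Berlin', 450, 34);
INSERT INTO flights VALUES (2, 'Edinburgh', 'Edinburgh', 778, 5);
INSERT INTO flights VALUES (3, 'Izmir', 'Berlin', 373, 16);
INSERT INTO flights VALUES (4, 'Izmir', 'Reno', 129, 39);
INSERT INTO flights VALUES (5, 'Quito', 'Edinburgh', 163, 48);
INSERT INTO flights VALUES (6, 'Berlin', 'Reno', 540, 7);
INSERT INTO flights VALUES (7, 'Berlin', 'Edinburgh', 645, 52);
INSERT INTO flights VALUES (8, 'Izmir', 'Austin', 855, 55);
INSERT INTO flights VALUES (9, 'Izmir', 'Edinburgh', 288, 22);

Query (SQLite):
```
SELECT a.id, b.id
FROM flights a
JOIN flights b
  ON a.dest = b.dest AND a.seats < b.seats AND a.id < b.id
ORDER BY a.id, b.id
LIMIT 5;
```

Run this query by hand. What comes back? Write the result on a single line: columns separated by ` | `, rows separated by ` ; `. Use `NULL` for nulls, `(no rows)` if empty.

Pairs (a,b) with same dest, a.seats < b.seats, a.id < b.id.
dest groups: Austin:{8} Berlin:{1,3} Edinburgh:{2,5,7,9} Reno:{4,6}
Ordered by (a.id, b.id); first 5.

2 | 5 ; 2 | 7 ; 2 | 9 ; 5 | 7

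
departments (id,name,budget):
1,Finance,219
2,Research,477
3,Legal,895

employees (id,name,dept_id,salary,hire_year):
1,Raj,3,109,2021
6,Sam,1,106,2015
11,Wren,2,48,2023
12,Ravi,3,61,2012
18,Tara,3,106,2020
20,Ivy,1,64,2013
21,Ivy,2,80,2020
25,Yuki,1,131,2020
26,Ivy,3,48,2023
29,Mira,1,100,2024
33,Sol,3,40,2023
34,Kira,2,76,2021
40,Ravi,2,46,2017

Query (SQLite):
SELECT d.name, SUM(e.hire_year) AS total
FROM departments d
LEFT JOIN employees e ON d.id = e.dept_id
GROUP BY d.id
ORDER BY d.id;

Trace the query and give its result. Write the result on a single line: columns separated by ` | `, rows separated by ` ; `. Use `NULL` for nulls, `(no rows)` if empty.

Finance | 8072 ; Research | 8081 ; Legal | 10099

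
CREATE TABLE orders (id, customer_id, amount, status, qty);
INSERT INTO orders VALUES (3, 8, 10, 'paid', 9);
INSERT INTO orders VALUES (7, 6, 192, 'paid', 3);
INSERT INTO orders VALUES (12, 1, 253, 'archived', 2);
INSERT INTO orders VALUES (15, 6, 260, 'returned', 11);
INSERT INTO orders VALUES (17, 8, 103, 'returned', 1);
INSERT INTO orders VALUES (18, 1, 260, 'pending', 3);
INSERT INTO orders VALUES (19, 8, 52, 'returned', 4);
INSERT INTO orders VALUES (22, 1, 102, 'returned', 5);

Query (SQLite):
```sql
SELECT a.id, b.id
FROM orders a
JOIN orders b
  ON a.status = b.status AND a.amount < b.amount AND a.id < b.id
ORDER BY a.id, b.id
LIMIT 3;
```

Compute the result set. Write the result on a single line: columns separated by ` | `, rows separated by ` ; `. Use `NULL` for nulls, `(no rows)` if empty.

3 | 7 ; 19 | 22

Pairs (a,b) with same status, a.amount < b.amount, a.id < b.id.
status groups: archived:{12} paid:{3,7} pending:{18} returned:{15,17,19,22}
Ordered by (a.id, b.id); first 3.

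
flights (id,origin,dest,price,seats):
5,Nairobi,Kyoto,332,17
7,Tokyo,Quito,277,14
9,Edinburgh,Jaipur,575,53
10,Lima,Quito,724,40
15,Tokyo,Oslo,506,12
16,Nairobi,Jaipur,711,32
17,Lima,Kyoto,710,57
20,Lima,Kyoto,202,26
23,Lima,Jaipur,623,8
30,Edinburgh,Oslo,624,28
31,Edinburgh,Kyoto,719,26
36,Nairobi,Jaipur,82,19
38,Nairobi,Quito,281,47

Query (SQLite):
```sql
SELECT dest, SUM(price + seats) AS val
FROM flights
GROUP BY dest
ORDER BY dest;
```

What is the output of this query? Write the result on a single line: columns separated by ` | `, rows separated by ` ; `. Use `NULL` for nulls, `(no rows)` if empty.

For each row compute price + seats.
Group by dest; take SUM of the expression per group.
  Jaipur: ids {9, 16, 23, 36} → SUM(price + seats)=2103
  Kyoto: ids {5, 17, 20, 31} → SUM(price + seats)=2089
  Oslo: ids {15, 30} → SUM(price + seats)=1170
  Quito: ids {7, 10, 38} → SUM(price + seats)=1383

Jaipur | 2103 ; Kyoto | 2089 ; Oslo | 1170 ; Quito | 1383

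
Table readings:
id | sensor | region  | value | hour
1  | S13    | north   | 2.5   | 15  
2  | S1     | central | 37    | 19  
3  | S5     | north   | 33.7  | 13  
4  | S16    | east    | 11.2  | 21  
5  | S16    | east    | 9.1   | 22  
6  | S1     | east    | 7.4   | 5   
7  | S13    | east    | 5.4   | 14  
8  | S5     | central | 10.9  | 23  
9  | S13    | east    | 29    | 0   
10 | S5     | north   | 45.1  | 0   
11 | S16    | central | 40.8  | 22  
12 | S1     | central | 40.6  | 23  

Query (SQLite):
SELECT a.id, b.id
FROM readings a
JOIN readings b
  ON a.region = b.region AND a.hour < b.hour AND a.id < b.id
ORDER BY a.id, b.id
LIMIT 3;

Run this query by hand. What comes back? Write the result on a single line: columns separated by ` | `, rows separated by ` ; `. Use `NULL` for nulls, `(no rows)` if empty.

Pairs (a,b) with same region, a.hour < b.hour, a.id < b.id.
region groups: central:{2,8,11,12} east:{4,5,6,7,9} north:{1,3,10}
Ordered by (a.id, b.id); first 3.

2 | 8 ; 2 | 11 ; 2 | 12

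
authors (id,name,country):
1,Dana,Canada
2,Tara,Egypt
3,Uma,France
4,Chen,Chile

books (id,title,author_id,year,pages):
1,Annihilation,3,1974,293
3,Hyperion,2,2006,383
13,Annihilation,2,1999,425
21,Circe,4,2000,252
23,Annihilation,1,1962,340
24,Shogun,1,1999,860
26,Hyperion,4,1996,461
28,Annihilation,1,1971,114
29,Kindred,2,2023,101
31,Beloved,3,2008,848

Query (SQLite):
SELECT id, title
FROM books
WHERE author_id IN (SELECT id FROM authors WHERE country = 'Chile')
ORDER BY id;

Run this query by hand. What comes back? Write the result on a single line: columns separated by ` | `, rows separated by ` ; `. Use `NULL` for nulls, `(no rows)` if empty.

Inner query: authors.id where country = 'Chile'.
Outer: keep books rows whose author_id is in that set.
Inner query → {4}

21 | Circe ; 26 | Hyperion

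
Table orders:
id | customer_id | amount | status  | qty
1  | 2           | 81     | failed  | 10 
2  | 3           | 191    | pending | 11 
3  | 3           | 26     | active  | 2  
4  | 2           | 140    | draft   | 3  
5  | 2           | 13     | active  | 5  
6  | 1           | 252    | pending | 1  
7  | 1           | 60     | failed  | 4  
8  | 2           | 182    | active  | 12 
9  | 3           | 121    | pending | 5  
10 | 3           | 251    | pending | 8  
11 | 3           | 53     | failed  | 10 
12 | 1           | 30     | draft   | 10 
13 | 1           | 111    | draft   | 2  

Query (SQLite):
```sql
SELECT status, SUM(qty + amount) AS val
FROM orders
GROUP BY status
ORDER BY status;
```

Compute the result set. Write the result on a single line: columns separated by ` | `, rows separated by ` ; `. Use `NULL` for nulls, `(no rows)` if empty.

active | 240 ; draft | 296 ; failed | 218 ; pending | 840

For each row compute qty + amount.
Group by status; take SUM of the expression per group.
  active: ids {3, 5, 8} → SUM(qty + amount)=240
  draft: ids {4, 12, 13} → SUM(qty + amount)=296
  failed: ids {1, 7, 11} → SUM(qty + amount)=218
  pending: ids {2, 6, 9, 10} → SUM(qty + amount)=840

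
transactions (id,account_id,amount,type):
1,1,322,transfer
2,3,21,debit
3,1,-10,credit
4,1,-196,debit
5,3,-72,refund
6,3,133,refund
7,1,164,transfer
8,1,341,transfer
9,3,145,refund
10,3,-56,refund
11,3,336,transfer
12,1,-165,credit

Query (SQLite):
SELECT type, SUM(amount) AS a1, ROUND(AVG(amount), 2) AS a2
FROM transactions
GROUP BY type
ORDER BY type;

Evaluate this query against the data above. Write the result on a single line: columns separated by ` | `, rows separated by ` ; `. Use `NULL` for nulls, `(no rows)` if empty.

Group transactions by type.
Per group compute: SUM(amount), ROUND(AVG(amount), 2).
  credit: ids {3, 12} → SUM(amount)=-175, ROUND(AVG(amount), 2)=-87.5
  debit: ids {2, 4} → SUM(amount)=-175, ROUND(AVG(amount), 2)=-87.5
  refund: ids {5, 6, 9, 10} → SUM(amount)=150, ROUND(AVG(amount), 2)=37.5
  transfer: ids {1, 7, 8, 11} → SUM(amount)=1163, ROUND(AVG(amount), 2)=290.75

credit | -175 | -87.5 ; debit | -175 | -87.5 ; refund | 150 | 37.5 ; transfer | 1163 | 290.75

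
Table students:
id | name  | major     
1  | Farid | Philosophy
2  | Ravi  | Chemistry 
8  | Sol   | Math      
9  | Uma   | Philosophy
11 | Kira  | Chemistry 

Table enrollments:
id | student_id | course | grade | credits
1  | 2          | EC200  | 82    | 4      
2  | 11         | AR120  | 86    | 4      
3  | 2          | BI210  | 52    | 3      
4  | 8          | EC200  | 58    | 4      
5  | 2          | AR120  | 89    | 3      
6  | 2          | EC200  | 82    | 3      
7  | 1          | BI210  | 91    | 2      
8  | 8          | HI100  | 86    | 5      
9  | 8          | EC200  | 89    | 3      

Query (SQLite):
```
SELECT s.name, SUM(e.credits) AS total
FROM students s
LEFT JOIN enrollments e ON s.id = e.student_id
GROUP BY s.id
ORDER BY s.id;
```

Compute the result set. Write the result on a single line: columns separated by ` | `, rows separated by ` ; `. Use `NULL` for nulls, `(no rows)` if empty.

LEFT JOIN keeps every students row; unmatched ones get NULL for enrollments columns.
Group by students.id and compute SUM(e.credits). SUM over an all-NULL group is NULL.
  1: ids {7} → SUM(e.credits)=2
  2: ids {1, 3, 5, 6} → SUM(e.credits)=13
  8: ids {4, 8, 9} → SUM(e.credits)=12
  9: ids {—} → SUM(e.credits)=NULL
  11: ids {2} → SUM(e.credits)=4

Farid | 2 ; Ravi | 13 ; Sol | 12 ; Uma | NULL ; Kira | 4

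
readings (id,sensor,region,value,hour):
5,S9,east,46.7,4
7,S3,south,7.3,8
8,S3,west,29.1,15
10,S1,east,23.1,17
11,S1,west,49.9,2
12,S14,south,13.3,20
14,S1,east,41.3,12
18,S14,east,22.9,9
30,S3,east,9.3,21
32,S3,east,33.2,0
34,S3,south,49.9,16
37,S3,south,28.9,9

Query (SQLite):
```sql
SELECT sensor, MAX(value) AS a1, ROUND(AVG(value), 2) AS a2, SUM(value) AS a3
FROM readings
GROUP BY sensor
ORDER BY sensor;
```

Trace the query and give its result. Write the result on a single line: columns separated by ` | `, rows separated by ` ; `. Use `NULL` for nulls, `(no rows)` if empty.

S1 | 49.9 | 38.1 | 114.3 ; S14 | 22.9 | 18.1 | 36.2 ; S3 | 49.9 | 26.28 | 157.7 ; S9 | 46.7 | 46.7 | 46.7

Group readings by sensor.
Per group compute: MAX(value), ROUND(AVG(value), 2), SUM(value).
  S1: ids {10, 11, 14} → MAX(value)=49.9, ROUND(AVG(value), 2)=38.1, SUM(value)=114.3
  S14: ids {12, 18} → MAX(value)=22.9, ROUND(AVG(value), 2)=18.1, SUM(value)=36.2
  S3: ids {7, 8, 30, 32, 34, 37} → MAX(value)=49.9, ROUND(AVG(value), 2)=26.28, SUM(value)=157.7
  S9: ids {5} → MAX(value)=46.7, ROUND(AVG(value), 2)=46.7, SUM(value)=46.7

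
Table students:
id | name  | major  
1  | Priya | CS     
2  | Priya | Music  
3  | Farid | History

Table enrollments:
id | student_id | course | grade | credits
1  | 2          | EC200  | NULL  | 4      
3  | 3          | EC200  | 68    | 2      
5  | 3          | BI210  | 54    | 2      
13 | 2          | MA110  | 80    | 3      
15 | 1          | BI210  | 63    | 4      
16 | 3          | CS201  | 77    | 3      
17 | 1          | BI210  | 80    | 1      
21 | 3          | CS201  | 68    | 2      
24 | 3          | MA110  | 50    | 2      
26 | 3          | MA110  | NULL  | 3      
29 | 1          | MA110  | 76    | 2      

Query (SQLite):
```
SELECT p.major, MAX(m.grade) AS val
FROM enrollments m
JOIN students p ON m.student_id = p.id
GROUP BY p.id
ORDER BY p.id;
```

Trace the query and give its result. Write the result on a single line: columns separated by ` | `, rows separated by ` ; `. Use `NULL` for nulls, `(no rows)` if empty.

CS | 80 ; Music | 80 ; History | 77

Join each enrollments row to its students via student_id.
Group joined rows by students.id; compute MAX(m.grade) per group.
  1: ids {15, 17, 29} → MAX(m.grade)=80
  2: ids {1, 13} → MAX(m.grade)=80
  3: ids {3, 5, 16, 21, 24, 26} → MAX(m.grade)=77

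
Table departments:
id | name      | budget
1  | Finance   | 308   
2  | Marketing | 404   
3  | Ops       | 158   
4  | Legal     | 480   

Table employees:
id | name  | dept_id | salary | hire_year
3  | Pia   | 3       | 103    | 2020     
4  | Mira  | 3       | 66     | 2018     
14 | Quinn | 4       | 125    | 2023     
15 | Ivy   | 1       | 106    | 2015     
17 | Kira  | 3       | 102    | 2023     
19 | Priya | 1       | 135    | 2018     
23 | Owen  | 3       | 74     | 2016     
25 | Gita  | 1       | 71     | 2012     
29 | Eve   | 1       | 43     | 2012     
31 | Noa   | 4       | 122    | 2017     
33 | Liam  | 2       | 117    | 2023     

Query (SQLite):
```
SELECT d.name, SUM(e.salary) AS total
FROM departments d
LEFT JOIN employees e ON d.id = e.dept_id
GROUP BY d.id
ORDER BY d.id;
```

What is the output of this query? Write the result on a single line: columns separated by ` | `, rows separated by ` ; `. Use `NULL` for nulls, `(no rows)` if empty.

Finance | 355 ; Marketing | 117 ; Ops | 345 ; Legal | 247

LEFT JOIN keeps every departments row; unmatched ones get NULL for employees columns.
Group by departments.id and compute SUM(e.salary). SUM over an all-NULL group is NULL.
  1: ids {15, 19, 25, 29} → SUM(e.salary)=355
  2: ids {33} → SUM(e.salary)=117
  3: ids {3, 4, 17, 23} → SUM(e.salary)=345
  4: ids {14, 31} → SUM(e.salary)=247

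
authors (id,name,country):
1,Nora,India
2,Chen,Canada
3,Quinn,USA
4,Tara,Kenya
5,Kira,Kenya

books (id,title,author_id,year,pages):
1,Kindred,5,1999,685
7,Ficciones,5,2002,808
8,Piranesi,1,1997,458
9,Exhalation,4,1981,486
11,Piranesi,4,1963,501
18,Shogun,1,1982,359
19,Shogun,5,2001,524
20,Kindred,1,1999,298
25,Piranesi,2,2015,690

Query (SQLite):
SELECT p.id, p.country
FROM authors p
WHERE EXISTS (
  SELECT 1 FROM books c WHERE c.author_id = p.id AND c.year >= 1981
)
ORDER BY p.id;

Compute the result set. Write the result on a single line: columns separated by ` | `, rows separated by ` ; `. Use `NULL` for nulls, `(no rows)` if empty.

For each authors row, check whether any books with matching author_id has year >= 1981.
Keep rows where that is true.

1 | India ; 2 | Canada ; 4 | Kenya ; 5 | Kenya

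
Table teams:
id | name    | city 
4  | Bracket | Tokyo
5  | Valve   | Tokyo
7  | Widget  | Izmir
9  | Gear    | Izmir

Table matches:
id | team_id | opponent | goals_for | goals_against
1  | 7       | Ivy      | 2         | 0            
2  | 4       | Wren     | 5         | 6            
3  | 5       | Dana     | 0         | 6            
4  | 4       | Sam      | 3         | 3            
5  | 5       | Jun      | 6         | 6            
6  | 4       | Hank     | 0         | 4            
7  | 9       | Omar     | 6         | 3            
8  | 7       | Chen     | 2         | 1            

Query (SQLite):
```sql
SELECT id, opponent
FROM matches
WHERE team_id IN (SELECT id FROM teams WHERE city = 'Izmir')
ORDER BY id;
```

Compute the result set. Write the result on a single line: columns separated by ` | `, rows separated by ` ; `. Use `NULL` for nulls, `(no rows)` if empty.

1 | Ivy ; 7 | Omar ; 8 | Chen

Inner query: teams.id where city = 'Izmir'.
Outer: keep matches rows whose team_id is in that set.
Inner query → {7, 9}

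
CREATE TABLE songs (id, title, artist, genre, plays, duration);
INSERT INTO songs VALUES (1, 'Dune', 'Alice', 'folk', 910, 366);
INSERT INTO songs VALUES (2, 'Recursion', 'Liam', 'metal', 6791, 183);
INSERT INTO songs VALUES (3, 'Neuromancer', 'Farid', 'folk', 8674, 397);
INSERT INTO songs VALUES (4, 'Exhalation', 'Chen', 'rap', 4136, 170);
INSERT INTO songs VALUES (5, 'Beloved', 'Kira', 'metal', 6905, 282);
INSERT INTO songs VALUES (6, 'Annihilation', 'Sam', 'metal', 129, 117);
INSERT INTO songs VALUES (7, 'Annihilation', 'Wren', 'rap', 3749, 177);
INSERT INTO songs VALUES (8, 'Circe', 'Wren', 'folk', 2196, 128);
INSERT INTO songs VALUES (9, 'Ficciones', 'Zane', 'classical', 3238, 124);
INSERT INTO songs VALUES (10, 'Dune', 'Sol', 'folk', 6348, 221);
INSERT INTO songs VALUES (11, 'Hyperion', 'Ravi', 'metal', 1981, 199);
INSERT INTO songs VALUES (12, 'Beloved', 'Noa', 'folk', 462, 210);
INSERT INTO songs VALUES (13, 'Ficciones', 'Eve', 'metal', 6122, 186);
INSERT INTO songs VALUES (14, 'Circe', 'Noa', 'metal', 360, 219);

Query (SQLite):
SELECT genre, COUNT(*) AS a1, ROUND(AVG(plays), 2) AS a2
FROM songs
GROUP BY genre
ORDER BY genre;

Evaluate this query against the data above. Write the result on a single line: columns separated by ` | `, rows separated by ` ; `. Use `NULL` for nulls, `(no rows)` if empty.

Group songs by genre.
Per group compute: COUNT(*), ROUND(AVG(plays), 2).
  classical: ids {9} → COUNT(*)=1, ROUND(AVG(plays), 2)=3238
  folk: ids {1, 3, 8, 10, 12} → COUNT(*)=5, ROUND(AVG(plays), 2)=3718
  metal: ids {2, 5, 6, 11, 13, 14} → COUNT(*)=6, ROUND(AVG(plays), 2)=3714.67
  rap: ids {4, 7} → COUNT(*)=2, ROUND(AVG(plays), 2)=3942.5

classical | 1 | 3238 ; folk | 5 | 3718 ; metal | 6 | 3714.67 ; rap | 2 | 3942.5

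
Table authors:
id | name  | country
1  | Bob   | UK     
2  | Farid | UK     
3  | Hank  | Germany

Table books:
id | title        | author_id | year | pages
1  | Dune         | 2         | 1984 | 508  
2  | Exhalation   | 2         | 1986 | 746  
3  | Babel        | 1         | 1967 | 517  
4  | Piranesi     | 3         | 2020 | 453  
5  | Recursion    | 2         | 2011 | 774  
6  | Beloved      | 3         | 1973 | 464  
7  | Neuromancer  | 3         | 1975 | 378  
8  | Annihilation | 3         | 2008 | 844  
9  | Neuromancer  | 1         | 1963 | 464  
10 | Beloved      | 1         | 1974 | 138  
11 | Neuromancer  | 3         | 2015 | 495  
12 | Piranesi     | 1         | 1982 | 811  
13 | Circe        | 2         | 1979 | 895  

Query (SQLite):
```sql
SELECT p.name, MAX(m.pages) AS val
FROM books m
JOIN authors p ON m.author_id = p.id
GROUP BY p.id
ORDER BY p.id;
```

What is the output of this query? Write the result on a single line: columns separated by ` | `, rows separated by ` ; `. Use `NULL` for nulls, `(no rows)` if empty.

Bob | 811 ; Farid | 895 ; Hank | 844

Join each books row to its authors via author_id.
Group joined rows by authors.id; compute MAX(m.pages) per group.
  1: ids {3, 9, 10, 12} → MAX(m.pages)=811
  2: ids {1, 2, 5, 13} → MAX(m.pages)=895
  3: ids {4, 6, 7, 8, 11} → MAX(m.pages)=844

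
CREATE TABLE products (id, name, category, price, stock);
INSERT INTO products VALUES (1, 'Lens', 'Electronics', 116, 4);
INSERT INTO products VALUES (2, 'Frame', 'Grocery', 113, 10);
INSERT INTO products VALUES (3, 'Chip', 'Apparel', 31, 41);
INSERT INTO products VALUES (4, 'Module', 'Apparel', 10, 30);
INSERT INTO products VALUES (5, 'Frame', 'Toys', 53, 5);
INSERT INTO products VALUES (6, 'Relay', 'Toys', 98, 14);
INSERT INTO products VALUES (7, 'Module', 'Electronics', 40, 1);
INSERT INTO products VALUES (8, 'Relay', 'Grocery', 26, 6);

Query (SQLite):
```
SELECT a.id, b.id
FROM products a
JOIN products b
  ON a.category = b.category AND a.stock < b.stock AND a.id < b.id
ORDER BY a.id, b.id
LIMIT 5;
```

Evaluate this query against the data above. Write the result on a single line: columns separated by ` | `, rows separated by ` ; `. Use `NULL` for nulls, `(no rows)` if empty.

5 | 6

Pairs (a,b) with same category, a.stock < b.stock, a.id < b.id.
category groups: Apparel:{3,4} Electronics:{1,7} Grocery:{2,8} Toys:{5,6}
Ordered by (a.id, b.id); first 5.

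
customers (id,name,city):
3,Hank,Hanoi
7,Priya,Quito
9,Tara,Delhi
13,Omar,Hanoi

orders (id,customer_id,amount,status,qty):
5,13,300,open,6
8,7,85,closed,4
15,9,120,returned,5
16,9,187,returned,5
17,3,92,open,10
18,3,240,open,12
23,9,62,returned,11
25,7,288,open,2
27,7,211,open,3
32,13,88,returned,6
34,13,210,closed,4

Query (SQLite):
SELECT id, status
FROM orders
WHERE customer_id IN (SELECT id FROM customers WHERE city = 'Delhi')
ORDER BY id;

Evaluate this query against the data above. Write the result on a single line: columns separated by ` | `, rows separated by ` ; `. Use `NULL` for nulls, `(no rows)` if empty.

15 | returned ; 16 | returned ; 23 | returned

Inner query: customers.id where city = 'Delhi'.
Outer: keep orders rows whose customer_id is in that set.
Inner query → {9}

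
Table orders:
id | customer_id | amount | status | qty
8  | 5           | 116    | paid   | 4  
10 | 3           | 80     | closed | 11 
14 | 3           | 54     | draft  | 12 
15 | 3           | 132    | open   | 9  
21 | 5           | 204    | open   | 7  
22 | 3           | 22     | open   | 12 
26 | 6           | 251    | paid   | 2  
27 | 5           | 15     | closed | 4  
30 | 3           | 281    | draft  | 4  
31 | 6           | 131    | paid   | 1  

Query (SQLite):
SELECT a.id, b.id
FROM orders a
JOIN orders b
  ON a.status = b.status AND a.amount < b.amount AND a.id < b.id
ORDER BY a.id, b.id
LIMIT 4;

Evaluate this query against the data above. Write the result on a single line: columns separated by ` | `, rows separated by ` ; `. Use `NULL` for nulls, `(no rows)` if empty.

Pairs (a,b) with same status, a.amount < b.amount, a.id < b.id.
status groups: closed:{10,27} draft:{14,30} open:{15,21,22} paid:{8,26,31}
Ordered by (a.id, b.id); first 4.

8 | 26 ; 8 | 31 ; 14 | 30 ; 15 | 21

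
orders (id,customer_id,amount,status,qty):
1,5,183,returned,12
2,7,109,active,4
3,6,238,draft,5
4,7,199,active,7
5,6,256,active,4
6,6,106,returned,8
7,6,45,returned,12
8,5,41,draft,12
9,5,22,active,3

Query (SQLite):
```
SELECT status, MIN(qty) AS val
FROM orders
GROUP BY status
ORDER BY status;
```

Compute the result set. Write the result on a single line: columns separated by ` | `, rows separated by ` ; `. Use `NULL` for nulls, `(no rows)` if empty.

Partition orders by status; compute MIN(qty) within each group.
  active: ids {2, 4, 5, 9} → MIN(qty)=3
  draft: ids {3, 8} → MIN(qty)=5
  returned: ids {1, 6, 7} → MIN(qty)=8

active | 3 ; draft | 5 ; returned | 8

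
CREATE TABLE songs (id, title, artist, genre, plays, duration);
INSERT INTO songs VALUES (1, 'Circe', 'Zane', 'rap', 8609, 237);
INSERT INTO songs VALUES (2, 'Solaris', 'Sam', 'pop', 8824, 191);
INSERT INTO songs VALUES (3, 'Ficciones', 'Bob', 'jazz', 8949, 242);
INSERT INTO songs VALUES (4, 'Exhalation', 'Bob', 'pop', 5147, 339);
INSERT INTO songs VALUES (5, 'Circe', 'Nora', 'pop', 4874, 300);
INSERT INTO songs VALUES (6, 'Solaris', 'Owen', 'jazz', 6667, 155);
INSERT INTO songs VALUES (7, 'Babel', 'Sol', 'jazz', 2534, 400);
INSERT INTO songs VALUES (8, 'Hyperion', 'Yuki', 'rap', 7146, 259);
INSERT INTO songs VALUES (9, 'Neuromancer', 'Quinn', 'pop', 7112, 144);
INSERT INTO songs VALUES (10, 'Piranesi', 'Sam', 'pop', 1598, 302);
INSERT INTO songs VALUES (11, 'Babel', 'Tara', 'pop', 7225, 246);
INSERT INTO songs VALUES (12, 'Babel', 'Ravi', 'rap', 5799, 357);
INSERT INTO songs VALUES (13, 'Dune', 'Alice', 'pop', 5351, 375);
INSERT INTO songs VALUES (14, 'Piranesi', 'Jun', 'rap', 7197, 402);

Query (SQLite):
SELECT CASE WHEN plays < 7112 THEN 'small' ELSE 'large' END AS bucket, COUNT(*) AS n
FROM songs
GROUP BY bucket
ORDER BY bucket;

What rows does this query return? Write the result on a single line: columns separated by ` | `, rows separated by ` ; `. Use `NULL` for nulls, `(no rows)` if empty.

Bucket rows by plays < 7112 → 'small' else 'large'; count each bucket.

large | 7 ; small | 7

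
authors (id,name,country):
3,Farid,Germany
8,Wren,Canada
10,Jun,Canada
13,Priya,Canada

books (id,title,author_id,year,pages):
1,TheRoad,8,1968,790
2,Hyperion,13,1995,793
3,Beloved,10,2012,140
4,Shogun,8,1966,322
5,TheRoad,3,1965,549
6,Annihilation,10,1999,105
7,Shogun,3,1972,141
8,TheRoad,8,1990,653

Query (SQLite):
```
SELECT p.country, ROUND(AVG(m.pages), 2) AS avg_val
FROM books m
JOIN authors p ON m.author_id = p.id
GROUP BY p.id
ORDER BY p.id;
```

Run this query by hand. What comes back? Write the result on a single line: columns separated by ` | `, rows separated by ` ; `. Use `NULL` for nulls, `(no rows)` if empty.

Germany | 345 ; Canada | 588.33 ; Canada | 122.5 ; Canada | 793

Join each books row to its authors via author_id.
Group joined rows by authors.id; compute ROUND(AVG(m.pages), 2) per group.
  3: ids {5, 7} → ROUND(AVG(m.pages), 2)=345
  8: ids {1, 4, 8} → ROUND(AVG(m.pages), 2)=588.33
  10: ids {3, 6} → ROUND(AVG(m.pages), 2)=122.5
  13: ids {2} → ROUND(AVG(m.pages), 2)=793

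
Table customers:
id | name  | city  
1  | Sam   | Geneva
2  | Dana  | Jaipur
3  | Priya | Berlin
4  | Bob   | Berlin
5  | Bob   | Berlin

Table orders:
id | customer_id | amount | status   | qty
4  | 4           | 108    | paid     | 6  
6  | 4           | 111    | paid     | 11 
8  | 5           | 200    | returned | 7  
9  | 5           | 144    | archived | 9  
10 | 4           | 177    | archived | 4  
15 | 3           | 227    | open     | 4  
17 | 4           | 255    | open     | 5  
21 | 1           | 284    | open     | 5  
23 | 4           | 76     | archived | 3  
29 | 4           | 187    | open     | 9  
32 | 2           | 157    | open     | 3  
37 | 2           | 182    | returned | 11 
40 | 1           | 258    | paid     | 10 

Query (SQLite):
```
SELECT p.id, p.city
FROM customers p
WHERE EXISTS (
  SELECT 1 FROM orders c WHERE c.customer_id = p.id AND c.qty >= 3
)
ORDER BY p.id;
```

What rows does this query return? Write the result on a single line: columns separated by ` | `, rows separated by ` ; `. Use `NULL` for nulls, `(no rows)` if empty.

For each customers row, check whether any orders with matching customer_id has qty >= 3.
Keep rows where that is true.

1 | Geneva ; 2 | Jaipur ; 3 | Berlin ; 4 | Berlin ; 5 | Berlin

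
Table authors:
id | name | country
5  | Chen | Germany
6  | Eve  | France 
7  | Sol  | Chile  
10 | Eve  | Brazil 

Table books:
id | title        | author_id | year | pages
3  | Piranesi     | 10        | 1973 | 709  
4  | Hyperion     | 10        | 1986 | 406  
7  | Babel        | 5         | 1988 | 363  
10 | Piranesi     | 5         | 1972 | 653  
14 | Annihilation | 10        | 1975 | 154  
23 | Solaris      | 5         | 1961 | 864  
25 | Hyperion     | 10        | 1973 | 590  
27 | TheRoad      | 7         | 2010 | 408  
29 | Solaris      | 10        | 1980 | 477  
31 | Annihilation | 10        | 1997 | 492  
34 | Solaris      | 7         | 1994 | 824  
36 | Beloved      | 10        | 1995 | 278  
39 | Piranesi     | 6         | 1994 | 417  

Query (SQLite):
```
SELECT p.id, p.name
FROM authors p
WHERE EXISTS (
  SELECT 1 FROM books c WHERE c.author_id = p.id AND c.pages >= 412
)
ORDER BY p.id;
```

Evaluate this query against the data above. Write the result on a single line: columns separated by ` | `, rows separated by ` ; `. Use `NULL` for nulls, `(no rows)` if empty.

For each authors row, check whether any books with matching author_id has pages >= 412.
Keep rows where that is true.

5 | Chen ; 6 | Eve ; 7 | Sol ; 10 | Eve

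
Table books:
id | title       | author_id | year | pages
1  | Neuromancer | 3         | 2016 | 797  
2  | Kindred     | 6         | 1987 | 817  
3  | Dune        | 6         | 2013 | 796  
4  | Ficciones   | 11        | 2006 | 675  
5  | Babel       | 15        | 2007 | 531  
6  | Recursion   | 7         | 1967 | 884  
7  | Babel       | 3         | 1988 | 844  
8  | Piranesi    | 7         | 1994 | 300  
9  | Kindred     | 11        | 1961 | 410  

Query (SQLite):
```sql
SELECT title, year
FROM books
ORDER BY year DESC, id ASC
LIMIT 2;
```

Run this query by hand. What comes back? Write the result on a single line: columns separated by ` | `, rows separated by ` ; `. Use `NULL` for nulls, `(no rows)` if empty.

Neuromancer | 2016 ; Dune | 2013

Sort by year desc, tiebreak id asc: (2016, id=1), (2013, id=3), (2007, id=5), (2006, id=4), (1994, id=8) …. Take first 2.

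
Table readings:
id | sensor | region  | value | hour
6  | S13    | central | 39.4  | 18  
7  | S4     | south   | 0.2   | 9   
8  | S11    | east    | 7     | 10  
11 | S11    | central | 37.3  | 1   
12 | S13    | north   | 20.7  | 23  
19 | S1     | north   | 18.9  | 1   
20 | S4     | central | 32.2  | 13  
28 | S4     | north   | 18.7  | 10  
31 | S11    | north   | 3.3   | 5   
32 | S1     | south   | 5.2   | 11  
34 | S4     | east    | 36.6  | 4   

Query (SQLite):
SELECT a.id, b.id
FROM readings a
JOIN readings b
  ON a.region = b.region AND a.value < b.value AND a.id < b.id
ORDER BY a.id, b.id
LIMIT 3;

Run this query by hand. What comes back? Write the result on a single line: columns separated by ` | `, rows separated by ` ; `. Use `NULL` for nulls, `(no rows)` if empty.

Pairs (a,b) with same region, a.value < b.value, a.id < b.id.
region groups: central:{6,11,20} east:{8,34} north:{12,19,28,31} south:{7,32}
Ordered by (a.id, b.id); first 3.

7 | 32 ; 8 | 34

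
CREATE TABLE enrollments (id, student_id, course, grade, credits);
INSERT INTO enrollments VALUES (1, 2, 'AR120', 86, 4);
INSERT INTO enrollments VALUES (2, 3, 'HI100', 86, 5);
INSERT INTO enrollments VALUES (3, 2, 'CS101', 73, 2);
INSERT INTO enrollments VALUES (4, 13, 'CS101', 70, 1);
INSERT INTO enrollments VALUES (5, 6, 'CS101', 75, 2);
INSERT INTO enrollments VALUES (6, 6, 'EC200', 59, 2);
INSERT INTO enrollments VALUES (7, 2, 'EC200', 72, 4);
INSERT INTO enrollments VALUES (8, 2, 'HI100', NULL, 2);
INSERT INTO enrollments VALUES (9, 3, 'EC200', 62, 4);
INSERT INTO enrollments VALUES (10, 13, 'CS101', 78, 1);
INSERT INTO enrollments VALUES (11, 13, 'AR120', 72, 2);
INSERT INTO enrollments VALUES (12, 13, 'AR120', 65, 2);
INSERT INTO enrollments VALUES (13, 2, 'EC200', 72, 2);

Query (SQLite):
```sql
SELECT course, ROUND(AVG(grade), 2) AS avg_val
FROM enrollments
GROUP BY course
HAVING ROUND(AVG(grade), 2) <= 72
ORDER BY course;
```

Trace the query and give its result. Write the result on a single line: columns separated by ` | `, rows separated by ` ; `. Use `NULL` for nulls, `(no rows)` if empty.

EC200 | 66.25

Partition enrollments by course; compute ROUND(AVG(grade), 2) within each group.
HAVING: keep groups where ROUND(AVG(grade), 2) <= 72.
  AR120: ids {1, 11, 12} → ROUND(AVG(grade), 2)=74.33
  CS101: ids {3, 4, 5, 10} → ROUND(AVG(grade), 2)=74
  EC200: ids {6, 7, 9, 13} → ROUND(AVG(grade), 2)=66.25
  HI100: ids {2, 8} → ROUND(AVG(grade), 2)=86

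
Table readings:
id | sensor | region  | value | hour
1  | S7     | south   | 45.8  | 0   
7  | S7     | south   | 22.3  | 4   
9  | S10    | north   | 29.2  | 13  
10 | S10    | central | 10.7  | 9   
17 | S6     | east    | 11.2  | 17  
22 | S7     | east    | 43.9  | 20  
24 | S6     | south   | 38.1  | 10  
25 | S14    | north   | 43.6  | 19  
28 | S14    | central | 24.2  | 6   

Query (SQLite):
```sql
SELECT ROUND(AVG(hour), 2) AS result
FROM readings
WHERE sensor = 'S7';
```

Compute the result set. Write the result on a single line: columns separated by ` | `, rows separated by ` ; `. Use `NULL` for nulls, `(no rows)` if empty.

8

Rows where sensor='S7' → hour values: [0, 4, 20].
AVG = 24 / 3 (rounded to 2 dp).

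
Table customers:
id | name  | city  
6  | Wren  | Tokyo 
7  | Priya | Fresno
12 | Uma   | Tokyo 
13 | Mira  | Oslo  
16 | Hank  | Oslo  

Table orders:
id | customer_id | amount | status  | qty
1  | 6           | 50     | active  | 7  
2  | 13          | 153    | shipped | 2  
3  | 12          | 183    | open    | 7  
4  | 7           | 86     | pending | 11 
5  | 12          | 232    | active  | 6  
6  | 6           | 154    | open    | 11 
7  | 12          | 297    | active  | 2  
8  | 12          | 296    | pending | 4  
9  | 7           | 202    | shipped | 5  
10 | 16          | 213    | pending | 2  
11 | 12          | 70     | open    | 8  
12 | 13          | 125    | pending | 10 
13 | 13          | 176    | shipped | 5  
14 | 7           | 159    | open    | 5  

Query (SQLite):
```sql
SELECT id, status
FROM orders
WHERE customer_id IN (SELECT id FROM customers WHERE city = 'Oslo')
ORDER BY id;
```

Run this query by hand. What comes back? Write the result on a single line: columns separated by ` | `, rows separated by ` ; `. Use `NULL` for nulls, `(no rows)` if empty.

2 | shipped ; 10 | pending ; 12 | pending ; 13 | shipped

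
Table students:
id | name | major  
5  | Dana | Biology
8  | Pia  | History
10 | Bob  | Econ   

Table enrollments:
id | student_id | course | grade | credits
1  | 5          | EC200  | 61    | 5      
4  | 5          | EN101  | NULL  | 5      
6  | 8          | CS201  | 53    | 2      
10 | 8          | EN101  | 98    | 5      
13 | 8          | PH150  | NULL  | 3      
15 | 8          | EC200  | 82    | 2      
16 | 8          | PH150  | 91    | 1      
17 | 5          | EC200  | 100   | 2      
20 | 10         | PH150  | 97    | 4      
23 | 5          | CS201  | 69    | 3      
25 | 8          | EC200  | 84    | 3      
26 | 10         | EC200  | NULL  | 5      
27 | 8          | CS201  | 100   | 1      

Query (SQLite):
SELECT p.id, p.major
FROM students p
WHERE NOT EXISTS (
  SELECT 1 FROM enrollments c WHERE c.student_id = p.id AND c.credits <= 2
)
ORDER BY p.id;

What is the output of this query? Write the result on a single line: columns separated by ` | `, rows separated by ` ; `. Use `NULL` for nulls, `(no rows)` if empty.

For each students row, check whether any enrollments with matching student_id has credits <= 2.
Keep rows where that is false.

10 | Econ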